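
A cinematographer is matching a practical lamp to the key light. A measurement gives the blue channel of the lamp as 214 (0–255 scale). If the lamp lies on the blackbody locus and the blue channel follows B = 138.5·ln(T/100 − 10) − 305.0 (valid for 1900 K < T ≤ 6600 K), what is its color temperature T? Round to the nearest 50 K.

ln(t − 10) = (214 + 305.0) / 138.5 = 3.7473.
t − 10 = e^3.7473 = 42.406, so t = 52.406.
T = 100·t = 5241 K → 5250 K to the nearest 50 K.

5250 K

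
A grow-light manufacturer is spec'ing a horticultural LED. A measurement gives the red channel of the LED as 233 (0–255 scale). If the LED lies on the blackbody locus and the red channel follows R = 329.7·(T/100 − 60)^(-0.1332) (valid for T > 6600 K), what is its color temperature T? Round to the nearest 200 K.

7400 K

(t − 60)^(-0.1332) = 233/329.7 = 0.70670.
t − 60 = 0.70670^(1/-0.1332) = 0.70670^(-7.508) = 13.547, so t = 73.547.
T = 100·t = 7355 K → 7400 K to the nearest 200 K.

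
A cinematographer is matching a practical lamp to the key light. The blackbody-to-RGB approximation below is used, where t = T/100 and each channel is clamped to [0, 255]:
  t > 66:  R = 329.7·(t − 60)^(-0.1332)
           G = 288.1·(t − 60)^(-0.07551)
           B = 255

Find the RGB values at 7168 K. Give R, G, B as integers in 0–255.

t = 7168/100 = 71.68; the t > 66 branch applies.
R = 329.7·(71.68 − 60)^(-0.1332) = 329.7·11.68^(-0.1332) = 329.7·0.72080 = 237.649.
G = 288.1·(71.68 − 60)^(-0.07551) = 288.1·11.68^(-0.07551) = 288.1·0.83061 = 239.299.
B = 255 by definition for t > 66.
Rounded: (238, 239, 255).

R=238, G=239, B=255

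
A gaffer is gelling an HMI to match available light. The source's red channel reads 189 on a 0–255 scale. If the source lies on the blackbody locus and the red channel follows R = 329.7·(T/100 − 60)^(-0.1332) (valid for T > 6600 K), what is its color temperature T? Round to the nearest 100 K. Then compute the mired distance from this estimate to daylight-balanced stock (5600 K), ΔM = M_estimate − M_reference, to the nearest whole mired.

-99 mireds

(t − 60)^(-0.1332) = 189/329.7 = 0.57325.
t − 60 = 0.57325^(1/-0.1332) = 0.57325^(-7.508) = 65.199, so t = 125.199.
T = 100·t = 12520 K → 12500 K to the nearest 100 K.
M_estimate = 10⁶/12500 = 80.00; M_reference = 10⁶/5600 = 178.57.
ΔM = 80.00 − 178.57 = -98.57 → -99 mireds.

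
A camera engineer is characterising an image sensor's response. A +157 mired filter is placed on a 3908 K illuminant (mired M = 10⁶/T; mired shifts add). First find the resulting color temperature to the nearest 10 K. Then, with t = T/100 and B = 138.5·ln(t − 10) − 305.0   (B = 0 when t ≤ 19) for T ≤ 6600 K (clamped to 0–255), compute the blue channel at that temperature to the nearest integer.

M_in = 10⁶/3908 = 255.89; M_out = 255.89 + (+157) = 412.89.
T_out = 10⁶/412.89 = 2422.0 K → 2420 K; t = 24.2.
B = 138.5·ln(24.2 − 10) − 305.0 = 138.5·ln 14.2 − 305.0 = 138.5·2.6532 − 305.0 = 62.474.
Rounded: 62.

62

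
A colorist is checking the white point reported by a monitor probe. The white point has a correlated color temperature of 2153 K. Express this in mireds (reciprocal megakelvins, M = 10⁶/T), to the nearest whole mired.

464 mireds

M = 10⁶ / 2153 = 464.468 → 464 mireds.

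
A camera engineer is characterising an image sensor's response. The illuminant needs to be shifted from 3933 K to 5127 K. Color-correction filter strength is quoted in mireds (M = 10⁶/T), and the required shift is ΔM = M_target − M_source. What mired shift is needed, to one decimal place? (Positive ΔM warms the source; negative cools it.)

M_source = 10⁶/3933 = 254.259; M_target = 10⁶/5127 = 195.046.
ΔM = 195.046 − 254.259 = -59.213 → -59.2 mireds, a cooling shift.

-59.2 mireds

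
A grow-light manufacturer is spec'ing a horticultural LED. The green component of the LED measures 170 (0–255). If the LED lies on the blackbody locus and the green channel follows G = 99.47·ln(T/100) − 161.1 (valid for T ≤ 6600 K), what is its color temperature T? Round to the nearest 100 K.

2800 K

ln t = (170 + 161.1) / 99.47 = 3.3286.
t = e^3.3286 = 27.900.
T = 100·t = 2790 K → 2800 K to the nearest 100 K.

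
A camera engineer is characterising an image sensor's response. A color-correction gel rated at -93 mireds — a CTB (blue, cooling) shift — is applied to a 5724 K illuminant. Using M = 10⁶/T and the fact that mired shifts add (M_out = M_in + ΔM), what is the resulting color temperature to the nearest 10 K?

M_in = 10⁶/5724 = 174.70 mireds.
M_out = 174.70 + (-93) = 81.70 mireds.
T_out = 10⁶/81.70 = 12239.5 K → 12240 K.

12240 K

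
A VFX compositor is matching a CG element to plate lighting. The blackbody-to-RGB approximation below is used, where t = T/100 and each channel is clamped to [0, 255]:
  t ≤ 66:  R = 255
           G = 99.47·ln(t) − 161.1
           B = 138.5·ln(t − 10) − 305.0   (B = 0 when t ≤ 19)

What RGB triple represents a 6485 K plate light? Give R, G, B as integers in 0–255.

t = 6485/100 = 64.85; the t ≤ 66 branch applies.
R = 255 by definition for t ≤ 66.
G = 99.47·ln 64.85 − 161.1 = 99.47·4.1721 − 161.1 = 253.896.
B = 138.5·ln(64.85 − 10) − 305.0 = 138.5·ln 54.85 − 305.0 = 138.5·4.0046 − 305.0 = 249.637.
Rounded: (255, 254, 250).

R=255, G=254, B=250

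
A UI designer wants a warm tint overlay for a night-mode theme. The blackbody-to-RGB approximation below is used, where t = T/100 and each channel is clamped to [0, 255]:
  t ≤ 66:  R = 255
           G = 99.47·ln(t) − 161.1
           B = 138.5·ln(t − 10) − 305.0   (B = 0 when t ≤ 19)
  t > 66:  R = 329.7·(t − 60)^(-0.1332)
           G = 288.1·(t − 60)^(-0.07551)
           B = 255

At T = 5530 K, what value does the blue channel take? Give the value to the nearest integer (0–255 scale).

t = 5530/100 = 55.3; the t ≤ 66 branch applies.
B = 138.5·ln(55.3 − 10) − 305.0 = 138.5·ln 45.3 − 305.0 = 138.5·3.8133 − 305.0 = 223.143.
Rounded: 223.

223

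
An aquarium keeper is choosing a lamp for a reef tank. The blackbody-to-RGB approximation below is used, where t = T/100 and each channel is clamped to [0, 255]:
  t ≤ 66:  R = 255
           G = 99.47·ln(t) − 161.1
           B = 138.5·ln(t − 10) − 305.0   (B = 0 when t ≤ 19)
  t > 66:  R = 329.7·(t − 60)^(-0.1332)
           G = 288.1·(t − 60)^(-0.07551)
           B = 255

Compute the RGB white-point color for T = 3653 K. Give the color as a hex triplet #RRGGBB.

#FFC595

t = 3653/100 = 36.53; the t ≤ 66 branch applies.
R = 255 by definition for t ≤ 66.
G = 99.47·ln 36.53 − 161.1 = 99.47·3.5981 − 161.1 = 196.806.
B = 138.5·ln(36.53 − 10) − 305.0 = 138.5·ln 26.53 − 305.0 = 138.5·3.2783 − 305.0 = 149.041.
Rounded: (255, 197, 149).
In hex: #FFC595.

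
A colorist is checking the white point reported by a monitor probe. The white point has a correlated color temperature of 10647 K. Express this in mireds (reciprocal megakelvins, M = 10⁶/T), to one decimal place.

M = 10⁶ / 10647 = 93.923 → 93.9 mireds.

93.9 mireds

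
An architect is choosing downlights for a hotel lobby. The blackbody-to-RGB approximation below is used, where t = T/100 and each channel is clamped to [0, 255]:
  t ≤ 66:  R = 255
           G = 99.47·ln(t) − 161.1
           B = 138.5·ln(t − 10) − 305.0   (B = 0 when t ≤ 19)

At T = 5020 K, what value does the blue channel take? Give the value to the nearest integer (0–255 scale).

t = 5020/100 = 50.2; the t ≤ 66 branch applies.
B = 138.5·ln(50.2 − 10) − 305.0 = 138.5·ln 40.2 − 305.0 = 138.5·3.6939 − 305.0 = 206.601.
Rounded: 207.

207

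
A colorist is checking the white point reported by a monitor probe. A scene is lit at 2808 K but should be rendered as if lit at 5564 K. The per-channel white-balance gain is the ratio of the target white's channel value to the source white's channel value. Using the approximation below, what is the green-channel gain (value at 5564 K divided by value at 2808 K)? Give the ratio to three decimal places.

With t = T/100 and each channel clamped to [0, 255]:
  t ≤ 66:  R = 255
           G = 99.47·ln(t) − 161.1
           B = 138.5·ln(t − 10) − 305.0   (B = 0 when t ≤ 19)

At 2808 K (t = 28.08):
  G = 99.47·ln 28.08 − 161.1 = 99.47·3.3351 − 161.1 = 170.638.
At 5564 K (t = 55.64):
  G = 99.47·ln 55.64 − 161.1 = 99.47·4.0189 − 161.1 = 238.660.
Gain = 238.660 / 170.638 = 1.3986 → 1.399.

1.399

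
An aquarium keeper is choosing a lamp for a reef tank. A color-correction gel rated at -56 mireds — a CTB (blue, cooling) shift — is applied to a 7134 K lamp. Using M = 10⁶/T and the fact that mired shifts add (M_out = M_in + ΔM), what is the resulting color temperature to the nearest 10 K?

M_in = 10⁶/7134 = 140.17 mireds.
M_out = 140.17 + (-56) = 84.17 mireds.
T_out = 10⁶/84.17 = 11880.2 K → 11880 K.

11880 K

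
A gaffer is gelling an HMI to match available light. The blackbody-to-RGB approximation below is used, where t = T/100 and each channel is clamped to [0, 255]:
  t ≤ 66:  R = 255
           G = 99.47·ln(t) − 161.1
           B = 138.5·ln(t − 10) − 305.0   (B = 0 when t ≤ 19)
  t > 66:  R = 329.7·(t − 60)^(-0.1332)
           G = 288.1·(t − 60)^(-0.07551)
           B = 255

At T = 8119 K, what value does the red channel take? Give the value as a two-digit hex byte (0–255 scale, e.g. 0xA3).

t = 8119/100 = 81.19; the t > 66 branch applies.
R = 329.7·(81.19 − 60)^(-0.1332) = 329.7·21.19^(-0.1332) = 329.7·0.66582 = 219.522.
Rounded: 220; in hex, 0xDC.

0xDC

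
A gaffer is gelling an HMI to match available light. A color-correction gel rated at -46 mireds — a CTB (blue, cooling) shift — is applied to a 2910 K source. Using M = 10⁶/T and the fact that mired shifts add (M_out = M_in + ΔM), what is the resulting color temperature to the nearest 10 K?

M_in = 10⁶/2910 = 343.64 mireds.
M_out = 343.64 + (-46) = 297.64 mireds.
T_out = 10⁶/297.64 = 3359.7 K → 3360 K.

3360 K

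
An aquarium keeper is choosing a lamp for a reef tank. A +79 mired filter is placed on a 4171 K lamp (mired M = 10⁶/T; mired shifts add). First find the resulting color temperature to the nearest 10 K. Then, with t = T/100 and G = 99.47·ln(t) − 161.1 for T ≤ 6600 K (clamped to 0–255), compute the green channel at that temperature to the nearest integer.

182

M_in = 10⁶/4171 = 239.75; M_out = 239.75 + (+79) = 318.75.
T_out = 10⁶/318.75 = 3137.2 K → 3140 K; t = 31.4.
G = 99.47·ln 31.4 − 161.1 = 99.47·3.4468 − 161.1 = 181.754.
Rounded: 182.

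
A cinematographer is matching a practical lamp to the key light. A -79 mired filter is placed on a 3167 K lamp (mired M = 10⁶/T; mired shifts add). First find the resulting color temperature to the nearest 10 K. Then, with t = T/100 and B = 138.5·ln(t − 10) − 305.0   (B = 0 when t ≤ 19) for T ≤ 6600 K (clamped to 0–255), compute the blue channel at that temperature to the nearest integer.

M_in = 10⁶/3167 = 315.76; M_out = 315.76 + (-79) = 236.76.
T_out = 10⁶/236.76 = 4223.8 K → 4220 K; t = 42.2.
B = 138.5·ln(42.2 − 10) − 305.0 = 138.5·ln 32.2 − 305.0 = 138.5·3.4720 − 305.0 = 175.867.
Rounded: 176.

176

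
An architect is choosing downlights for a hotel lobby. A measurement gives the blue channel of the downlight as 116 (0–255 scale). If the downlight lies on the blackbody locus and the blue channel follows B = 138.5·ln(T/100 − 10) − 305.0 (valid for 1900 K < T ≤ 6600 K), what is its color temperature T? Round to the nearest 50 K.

ln(t − 10) = (116 + 305.0) / 138.5 = 3.0397.
t − 10 = e^3.0397 = 20.899, so t = 30.899.
T = 100·t = 3090 K → 3100 K to the nearest 50 K.

3100 K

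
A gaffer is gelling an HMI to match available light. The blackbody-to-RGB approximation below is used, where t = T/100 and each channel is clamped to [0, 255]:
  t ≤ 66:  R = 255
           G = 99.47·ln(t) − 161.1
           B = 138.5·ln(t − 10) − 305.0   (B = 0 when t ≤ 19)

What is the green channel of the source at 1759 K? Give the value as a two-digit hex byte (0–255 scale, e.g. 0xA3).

t = 1759/100 = 17.59; the t ≤ 66 branch applies.
G = 99.47·ln 17.59 − 161.1 = 99.47·2.8673 − 161.1 = 124.113.
Rounded: 124; in hex, 0x7C.

0x7C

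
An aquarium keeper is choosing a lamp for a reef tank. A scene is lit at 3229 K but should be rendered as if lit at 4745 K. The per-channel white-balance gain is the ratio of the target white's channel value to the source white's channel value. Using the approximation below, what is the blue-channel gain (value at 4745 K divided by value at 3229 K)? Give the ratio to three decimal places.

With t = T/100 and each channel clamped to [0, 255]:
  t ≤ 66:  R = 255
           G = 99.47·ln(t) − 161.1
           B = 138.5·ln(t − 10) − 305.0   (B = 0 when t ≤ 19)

At 3229 K (t = 32.29):
  B = 138.5·ln(32.29 − 10) − 305.0 = 138.5·ln 22.29 − 305.0 = 138.5·3.1041 − 305.0 = 124.923.
At 4745 K (t = 47.45):
  B = 138.5·ln(47.45 − 10) − 305.0 = 138.5·ln 37.45 − 305.0 = 138.5·3.6230 − 305.0 = 196.786.
Gain = 196.786 / 124.923 = 1.5753 → 1.575.

1.575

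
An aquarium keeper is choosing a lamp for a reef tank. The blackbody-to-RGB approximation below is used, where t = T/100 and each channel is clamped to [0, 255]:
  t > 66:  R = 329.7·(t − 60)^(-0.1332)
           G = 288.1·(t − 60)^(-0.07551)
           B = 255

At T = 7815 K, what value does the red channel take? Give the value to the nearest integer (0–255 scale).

224

t = 7815/100 = 78.15; the t > 66 branch applies.
R = 329.7·(78.15 − 60)^(-0.1332) = 329.7·18.15^(-0.1332) = 329.7·0.67970 = 224.097.
Rounded: 224.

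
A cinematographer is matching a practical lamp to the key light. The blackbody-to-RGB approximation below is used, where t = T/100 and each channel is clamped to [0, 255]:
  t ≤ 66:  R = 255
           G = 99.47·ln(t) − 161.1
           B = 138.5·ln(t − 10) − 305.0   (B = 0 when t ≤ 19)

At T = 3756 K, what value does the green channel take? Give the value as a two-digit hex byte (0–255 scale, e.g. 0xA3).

0xC8

t = 3756/100 = 37.56; the t ≤ 66 branch applies.
G = 99.47·ln 37.56 − 161.1 = 99.47·3.6259 − 161.1 = 199.572.
Rounded: 200; in hex, 0xC8.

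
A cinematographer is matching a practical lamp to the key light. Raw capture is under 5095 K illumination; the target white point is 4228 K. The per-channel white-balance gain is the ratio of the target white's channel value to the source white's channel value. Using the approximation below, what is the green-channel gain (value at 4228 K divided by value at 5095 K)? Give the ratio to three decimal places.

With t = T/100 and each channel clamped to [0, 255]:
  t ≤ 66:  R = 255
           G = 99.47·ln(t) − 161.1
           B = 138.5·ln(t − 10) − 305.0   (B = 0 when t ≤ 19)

At 5095 K (t = 50.95):
  G = 99.47·ln 50.95 − 161.1 = 99.47·3.9308 − 161.1 = 229.901.
At 4228 K (t = 42.28):
  G = 99.47·ln 42.28 − 161.1 = 99.47·3.7443 − 161.1 = 211.347.
Gain = 211.347 / 229.901 = 0.9193 → 0.919.

0.919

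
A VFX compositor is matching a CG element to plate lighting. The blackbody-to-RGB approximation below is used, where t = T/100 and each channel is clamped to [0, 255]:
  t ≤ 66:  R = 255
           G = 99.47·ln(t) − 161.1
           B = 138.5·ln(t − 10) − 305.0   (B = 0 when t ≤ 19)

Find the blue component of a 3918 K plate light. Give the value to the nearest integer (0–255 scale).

t = 3918/100 = 39.18; the t ≤ 66 branch applies.
B = 138.5·ln(39.18 − 10) − 305.0 = 138.5·ln 29.18 − 305.0 = 138.5·3.3735 − 305.0 = 162.227.
Rounded: 162.

162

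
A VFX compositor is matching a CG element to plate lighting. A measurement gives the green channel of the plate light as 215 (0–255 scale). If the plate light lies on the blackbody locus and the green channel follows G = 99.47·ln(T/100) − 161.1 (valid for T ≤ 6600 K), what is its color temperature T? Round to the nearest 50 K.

ln t = (215 + 161.1) / 99.47 = 3.7810.
t = e^3.7810 = 43.862.
T = 100·t = 4386 K → 4400 K to the nearest 50 K.

4400 K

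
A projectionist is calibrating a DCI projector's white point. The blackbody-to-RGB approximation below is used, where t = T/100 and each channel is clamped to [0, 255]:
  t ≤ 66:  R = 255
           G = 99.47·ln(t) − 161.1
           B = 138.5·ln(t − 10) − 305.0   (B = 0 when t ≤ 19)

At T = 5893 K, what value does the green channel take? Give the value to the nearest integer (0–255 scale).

t = 5893/100 = 58.93; the t ≤ 66 branch applies.
G = 99.47·ln 58.93 − 161.1 = 99.47·4.0764 − 161.1 = 244.375.
Rounded: 244.

244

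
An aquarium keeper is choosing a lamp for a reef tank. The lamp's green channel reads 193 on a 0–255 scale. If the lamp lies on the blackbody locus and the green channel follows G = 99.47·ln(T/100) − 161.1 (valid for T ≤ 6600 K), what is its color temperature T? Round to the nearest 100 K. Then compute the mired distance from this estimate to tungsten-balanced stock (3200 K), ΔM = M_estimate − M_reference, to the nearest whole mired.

-27 mireds

ln t = (193 + 161.1) / 99.47 = 3.5599.
t = e^3.5599 = 35.159.
T = 100·t = 3516 K → 3500 K to the nearest 100 K.
M_estimate = 10⁶/3500 = 285.71; M_reference = 10⁶/3200 = 312.50.
ΔM = 285.71 − 312.50 = -26.79 → -27 mireds.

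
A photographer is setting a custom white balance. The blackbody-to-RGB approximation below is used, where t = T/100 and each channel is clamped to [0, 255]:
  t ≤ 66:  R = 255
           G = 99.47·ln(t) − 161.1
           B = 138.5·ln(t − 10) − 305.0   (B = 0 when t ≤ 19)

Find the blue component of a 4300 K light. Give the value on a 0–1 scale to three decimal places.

0.703

t = 4300/100 = 43; the t ≤ 66 branch applies.
B = 138.5·ln(43 − 10) − 305.0 = 138.5·ln 33 − 305.0 = 138.5·3.4965 − 305.0 = 179.266.
On a 0–1 scale: 179.266/255 = 0.7030 → 0.703.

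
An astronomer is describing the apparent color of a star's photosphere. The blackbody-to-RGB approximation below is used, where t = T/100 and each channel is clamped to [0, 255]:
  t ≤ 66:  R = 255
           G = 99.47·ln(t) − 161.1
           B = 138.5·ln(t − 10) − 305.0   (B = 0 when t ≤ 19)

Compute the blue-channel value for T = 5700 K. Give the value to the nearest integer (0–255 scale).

t = 5700/100 = 57; the t ≤ 66 branch applies.
B = 138.5·ln(57 − 10) − 305.0 = 138.5·ln 47 − 305.0 = 138.5·3.8501 − 305.0 = 228.245.
Rounded: 228.

228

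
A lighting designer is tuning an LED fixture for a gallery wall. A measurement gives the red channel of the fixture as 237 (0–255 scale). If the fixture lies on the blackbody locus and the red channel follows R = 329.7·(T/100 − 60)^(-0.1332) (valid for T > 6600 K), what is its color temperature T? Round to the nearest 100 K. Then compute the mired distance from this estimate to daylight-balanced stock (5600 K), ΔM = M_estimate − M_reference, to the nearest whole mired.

-40 mireds

(t − 60)^(-0.1332) = 237/329.7 = 0.71884.
t − 60 = 0.71884^(1/-0.1332) = 0.71884^(-7.508) = 11.922, so t = 71.922.
T = 100·t = 7192 K → 7200 K to the nearest 100 K.
M_estimate = 10⁶/7200 = 138.89; M_reference = 10⁶/5600 = 178.57.
ΔM = 138.89 − 178.57 = -39.68 → -40 mireds.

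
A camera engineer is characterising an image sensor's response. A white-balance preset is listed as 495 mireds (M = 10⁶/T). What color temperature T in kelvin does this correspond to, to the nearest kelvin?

2020 K

T = 10⁶ / 495 = 2020.20 K → 2020 K.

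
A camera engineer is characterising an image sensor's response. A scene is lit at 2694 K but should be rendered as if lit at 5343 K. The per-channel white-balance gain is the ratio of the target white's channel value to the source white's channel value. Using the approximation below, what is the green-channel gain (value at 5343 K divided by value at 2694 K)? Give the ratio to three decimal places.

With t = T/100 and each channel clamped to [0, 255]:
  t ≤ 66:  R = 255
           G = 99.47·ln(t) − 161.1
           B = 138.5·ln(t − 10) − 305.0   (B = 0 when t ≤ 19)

At 2694 K (t = 26.94):
  G = 99.47·ln 26.94 − 161.1 = 99.47·3.2936 − 161.1 = 166.516.
At 5343 K (t = 53.43):
  G = 99.47·ln 53.43 − 161.1 = 99.47·3.9784 − 161.1 = 234.629.
Gain = 234.629 / 166.516 = 1.4090 → 1.409.

1.409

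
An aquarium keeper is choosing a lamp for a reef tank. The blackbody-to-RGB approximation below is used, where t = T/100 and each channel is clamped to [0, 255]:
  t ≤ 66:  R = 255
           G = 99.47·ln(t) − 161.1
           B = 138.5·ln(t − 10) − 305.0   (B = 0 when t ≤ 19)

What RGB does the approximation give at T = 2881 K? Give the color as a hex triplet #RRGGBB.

#FFAD65

t = 2881/100 = 28.81; the t ≤ 66 branch applies.
R = 255 by definition for t ≤ 66.
G = 99.47·ln 28.81 − 161.1 = 99.47·3.3607 − 161.1 = 173.191.
B = 138.5·ln(28.81 − 10) − 305.0 = 138.5·ln 18.81 − 305.0 = 138.5·2.9344 − 305.0 = 101.413.
Rounded: (255, 173, 101).
In hex: #FFAD65.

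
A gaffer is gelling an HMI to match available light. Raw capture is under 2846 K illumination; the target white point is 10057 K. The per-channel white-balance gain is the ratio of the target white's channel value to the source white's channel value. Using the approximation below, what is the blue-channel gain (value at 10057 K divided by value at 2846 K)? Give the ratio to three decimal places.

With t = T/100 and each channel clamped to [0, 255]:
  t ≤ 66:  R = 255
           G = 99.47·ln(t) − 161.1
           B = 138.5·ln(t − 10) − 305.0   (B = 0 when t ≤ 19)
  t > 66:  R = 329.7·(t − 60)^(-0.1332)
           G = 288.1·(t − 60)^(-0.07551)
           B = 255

At 2846 K (t = 28.46):
  B = 138.5·ln(28.46 − 10) − 305.0 = 138.5·ln 18.46 − 305.0 = 138.5·2.9156 − 305.0 = 98.811.
At 10057 K (t = 100.57):
  B = 255 by definition for t > 66.
Gain = 255.000 / 98.811 = 2.5807 → 2.581.

2.581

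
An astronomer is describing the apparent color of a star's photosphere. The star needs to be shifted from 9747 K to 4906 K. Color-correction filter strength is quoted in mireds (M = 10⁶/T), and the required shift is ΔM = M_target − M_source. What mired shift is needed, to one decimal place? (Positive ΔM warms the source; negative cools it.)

M_source = 10⁶/9747 = 102.596; M_target = 10⁶/4906 = 203.832.
ΔM = 203.832 − 102.596 = 101.236 → +101.2 mireds, a warming shift.

+101.2 mireds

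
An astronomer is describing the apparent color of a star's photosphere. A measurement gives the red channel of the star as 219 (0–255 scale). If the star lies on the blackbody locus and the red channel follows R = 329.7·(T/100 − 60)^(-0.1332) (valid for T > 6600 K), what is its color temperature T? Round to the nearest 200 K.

(t − 60)^(-0.1332) = 219/329.7 = 0.66424.
t − 60 = 0.66424^(1/-0.1332) = 0.66424^(-7.508) = 21.572, so t = 81.572.
T = 100·t = 8157 K → 8200 K to the nearest 200 K.

8200 K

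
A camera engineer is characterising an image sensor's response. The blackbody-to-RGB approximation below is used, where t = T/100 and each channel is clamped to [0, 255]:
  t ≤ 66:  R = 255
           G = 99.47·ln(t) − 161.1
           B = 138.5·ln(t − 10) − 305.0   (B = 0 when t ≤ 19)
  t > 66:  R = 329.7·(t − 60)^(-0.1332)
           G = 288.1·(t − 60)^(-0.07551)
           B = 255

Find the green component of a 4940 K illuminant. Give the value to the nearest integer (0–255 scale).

227

t = 4940/100 = 49.4; the t ≤ 66 branch applies.
G = 99.47·ln 49.4 − 161.1 = 99.47·3.9000 − 161.1 = 226.828.
Rounded: 227.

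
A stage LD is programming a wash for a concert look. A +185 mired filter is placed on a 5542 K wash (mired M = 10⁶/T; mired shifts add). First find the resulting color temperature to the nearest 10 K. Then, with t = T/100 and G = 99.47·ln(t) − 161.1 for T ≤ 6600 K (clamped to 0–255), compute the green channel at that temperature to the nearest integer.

M_in = 10⁶/5542 = 180.44; M_out = 180.44 + (+185) = 365.44.
T_out = 10⁶/365.44 = 2736.4 K → 2740 K; t = 27.4.
G = 99.47·ln 27.4 − 161.1 = 99.47·3.3105 − 161.1 = 168.200.
Rounded: 168.

168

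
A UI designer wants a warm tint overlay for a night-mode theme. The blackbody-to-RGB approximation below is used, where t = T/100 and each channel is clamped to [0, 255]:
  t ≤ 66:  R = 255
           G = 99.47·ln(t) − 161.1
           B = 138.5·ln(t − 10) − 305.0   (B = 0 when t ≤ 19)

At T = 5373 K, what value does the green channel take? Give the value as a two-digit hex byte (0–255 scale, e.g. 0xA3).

0xEB

t = 5373/100 = 53.73; the t ≤ 66 branch applies.
G = 99.47·ln 53.73 − 161.1 = 99.47·3.9840 − 161.1 = 235.186.
Rounded: 235; in hex, 0xEB.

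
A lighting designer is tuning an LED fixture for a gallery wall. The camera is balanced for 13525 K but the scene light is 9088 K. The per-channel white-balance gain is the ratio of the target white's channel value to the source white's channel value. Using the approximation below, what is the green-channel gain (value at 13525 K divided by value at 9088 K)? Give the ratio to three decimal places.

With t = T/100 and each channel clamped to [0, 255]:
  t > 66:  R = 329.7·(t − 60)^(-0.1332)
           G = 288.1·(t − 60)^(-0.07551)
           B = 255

0.935

At 9088 K (t = 90.88):
  G = 288.1·(90.88 − 60)^(-0.07551) = 288.1·30.88^(-0.07551) = 288.1·0.77182 = 222.361.
At 13525 K (t = 135.25):
  G = 288.1·(135.25 − 60)^(-0.07551) = 288.1·75.25^(-0.07551) = 288.1·0.72161 = 207.897.
Gain = 207.897 / 222.361 = 0.9350 → 0.935.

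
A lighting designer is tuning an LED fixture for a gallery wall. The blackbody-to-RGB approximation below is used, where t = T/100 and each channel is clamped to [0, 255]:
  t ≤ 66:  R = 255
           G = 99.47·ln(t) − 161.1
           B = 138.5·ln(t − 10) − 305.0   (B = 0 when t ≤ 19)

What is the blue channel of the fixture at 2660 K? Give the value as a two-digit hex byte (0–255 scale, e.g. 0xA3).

0x54

t = 2660/100 = 26.6; the t ≤ 66 branch applies.
B = 138.5·ln(26.6 − 10) − 305.0 = 138.5·ln 16.6 − 305.0 = 138.5·2.8094 − 305.0 = 84.102.
Rounded: 84; in hex, 0x54.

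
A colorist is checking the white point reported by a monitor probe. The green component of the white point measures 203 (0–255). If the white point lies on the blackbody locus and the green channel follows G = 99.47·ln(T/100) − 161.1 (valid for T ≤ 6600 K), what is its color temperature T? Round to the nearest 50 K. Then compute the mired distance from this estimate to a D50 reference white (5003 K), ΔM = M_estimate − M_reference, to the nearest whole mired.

+57 mireds

ln t = (203 + 161.1) / 99.47 = 3.6604.
t = e^3.6604 = 38.877.
T = 100·t = 3888 K → 3900 K to the nearest 50 K.
M_estimate = 10⁶/3900 = 256.41; M_reference = 10⁶/5003 = 199.88.
ΔM = 256.41 − 199.88 = 56.53 → +57 mireds.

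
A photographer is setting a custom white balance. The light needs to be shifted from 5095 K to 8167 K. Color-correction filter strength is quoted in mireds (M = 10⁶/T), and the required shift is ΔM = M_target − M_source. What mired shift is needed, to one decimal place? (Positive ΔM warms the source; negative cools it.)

M_source = 10⁶/5095 = 196.271; M_target = 10⁶/8167 = 122.444.
ΔM = 122.444 − 196.271 = -73.827 → -73.8 mireds, a cooling shift.

-73.8 mireds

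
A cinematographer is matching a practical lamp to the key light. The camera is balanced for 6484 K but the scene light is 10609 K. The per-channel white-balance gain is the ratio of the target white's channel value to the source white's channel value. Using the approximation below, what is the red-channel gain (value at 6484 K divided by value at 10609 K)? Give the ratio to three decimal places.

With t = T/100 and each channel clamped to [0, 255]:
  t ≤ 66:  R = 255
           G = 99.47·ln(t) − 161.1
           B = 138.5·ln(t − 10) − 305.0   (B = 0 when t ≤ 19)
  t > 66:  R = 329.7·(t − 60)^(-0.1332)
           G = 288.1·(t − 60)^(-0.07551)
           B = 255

At 10609 K (t = 106.09):
  R = 329.7·(106.09 − 60)^(-0.1332) = 329.7·46.09^(-0.1332) = 329.7·0.60035 = 197.937.
At 6484 K (t = 64.84):
  R = 255 by definition for t ≤ 66.
Gain = 255.000 / 197.937 = 1.2883 → 1.288.

1.288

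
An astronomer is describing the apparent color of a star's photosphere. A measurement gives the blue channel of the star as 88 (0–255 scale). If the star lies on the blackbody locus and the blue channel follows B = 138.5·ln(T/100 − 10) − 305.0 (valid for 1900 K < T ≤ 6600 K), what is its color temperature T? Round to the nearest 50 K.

2700 K

ln(t − 10) = (88 + 305.0) / 138.5 = 2.8375.
t − 10 = e^2.8375 = 17.074, so t = 27.074.
T = 100·t = 2707 K → 2700 K to the nearest 50 K.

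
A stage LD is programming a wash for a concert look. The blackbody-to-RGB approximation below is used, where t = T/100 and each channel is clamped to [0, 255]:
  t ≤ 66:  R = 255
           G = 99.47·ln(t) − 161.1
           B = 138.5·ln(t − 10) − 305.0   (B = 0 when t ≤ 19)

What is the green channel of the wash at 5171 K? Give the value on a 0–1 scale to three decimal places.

0.907

t = 5171/100 = 51.71; the t ≤ 66 branch applies.
G = 99.47·ln 51.71 − 161.1 = 99.47·3.9457 − 161.1 = 231.374.
On a 0–1 scale: 231.374/255 = 0.9073 → 0.907.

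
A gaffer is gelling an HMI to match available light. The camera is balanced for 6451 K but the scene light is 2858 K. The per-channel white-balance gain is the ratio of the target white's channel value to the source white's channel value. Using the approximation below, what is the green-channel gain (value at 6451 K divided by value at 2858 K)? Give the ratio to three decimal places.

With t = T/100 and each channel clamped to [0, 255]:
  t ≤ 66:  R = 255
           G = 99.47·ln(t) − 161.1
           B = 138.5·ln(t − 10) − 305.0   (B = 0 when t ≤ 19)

At 2858 K (t = 28.58):
  G = 99.47·ln 28.58 − 161.1 = 99.47·3.3527 − 161.1 = 172.394.
At 6451 K (t = 64.51):
  G = 99.47·ln 64.51 − 161.1 = 99.47·4.1668 − 161.1 = 253.374.
Gain = 253.374 / 172.394 = 1.4697 → 1.470.

1.470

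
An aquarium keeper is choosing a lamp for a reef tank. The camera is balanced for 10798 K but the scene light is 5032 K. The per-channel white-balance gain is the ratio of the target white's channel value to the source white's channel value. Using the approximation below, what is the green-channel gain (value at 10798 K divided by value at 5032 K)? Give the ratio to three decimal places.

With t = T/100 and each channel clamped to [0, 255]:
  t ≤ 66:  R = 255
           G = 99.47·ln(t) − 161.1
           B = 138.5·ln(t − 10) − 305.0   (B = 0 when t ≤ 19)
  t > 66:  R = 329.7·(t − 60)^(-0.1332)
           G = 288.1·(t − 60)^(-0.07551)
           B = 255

0.941

At 5032 K (t = 50.32):
  G = 99.47·ln 50.32 − 161.1 = 99.47·3.9184 − 161.1 = 228.664.
At 10798 K (t = 107.98):
  G = 288.1·(107.98 − 60)^(-0.07551) = 288.1·47.98^(-0.07551) = 288.1·0.74656 = 215.083.
Gain = 215.083 / 228.664 = 0.9406 → 0.941.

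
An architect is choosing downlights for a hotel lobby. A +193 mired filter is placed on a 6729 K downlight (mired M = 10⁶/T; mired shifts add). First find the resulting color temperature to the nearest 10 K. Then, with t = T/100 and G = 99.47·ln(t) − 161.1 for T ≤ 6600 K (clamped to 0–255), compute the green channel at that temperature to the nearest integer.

175

M_in = 10⁶/6729 = 148.61; M_out = 148.61 + (+193) = 341.61.
T_out = 10⁶/341.61 = 2927.3 K → 2930 K; t = 29.3.
G = 99.47·ln 29.3 − 161.1 = 99.47·3.3776 − 161.1 = 174.869.
Rounded: 175.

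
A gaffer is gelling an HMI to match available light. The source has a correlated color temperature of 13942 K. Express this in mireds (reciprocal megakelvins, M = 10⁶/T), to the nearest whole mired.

M = 10⁶ / 13942 = 71.726 → 72 mireds.

72 mireds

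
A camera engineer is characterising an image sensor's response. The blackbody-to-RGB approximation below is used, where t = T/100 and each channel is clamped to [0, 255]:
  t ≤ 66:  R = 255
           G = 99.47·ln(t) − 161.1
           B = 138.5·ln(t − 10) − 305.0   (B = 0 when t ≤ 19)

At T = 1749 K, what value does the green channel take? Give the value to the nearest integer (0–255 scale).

124

t = 1749/100 = 17.49; the t ≤ 66 branch applies.
G = 99.47·ln 17.49 − 161.1 = 99.47·2.8616 − 161.1 = 123.546.
Rounded: 124.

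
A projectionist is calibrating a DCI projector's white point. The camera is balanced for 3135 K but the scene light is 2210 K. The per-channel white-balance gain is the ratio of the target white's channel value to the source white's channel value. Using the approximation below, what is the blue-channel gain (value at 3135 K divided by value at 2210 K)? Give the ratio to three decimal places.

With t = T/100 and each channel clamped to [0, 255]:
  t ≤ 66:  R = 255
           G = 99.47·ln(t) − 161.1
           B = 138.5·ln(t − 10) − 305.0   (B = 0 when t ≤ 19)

2.951

At 2210 K (t = 22.1):
  B = 138.5·ln(22.1 − 10) − 305.0 = 138.5·ln 12.1 − 305.0 = 138.5·2.4932 − 305.0 = 40.309.
At 3135 K (t = 31.35):
  B = 138.5·ln(31.35 − 10) − 305.0 = 138.5·ln 21.35 − 305.0 = 138.5·3.0611 − 305.0 = 118.956.
Gain = 118.956 / 40.309 = 2.9511 → 2.951.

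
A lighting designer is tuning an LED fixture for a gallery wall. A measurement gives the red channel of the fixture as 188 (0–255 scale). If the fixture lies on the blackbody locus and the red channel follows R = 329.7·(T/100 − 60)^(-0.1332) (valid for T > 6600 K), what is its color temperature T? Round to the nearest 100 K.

(t − 60)^(-0.1332) = 188/329.7 = 0.57022.
t − 60 = 0.57022^(1/-0.1332) = 0.57022^(-7.508) = 67.848, so t = 127.848.
T = 100·t = 12785 K → 12800 K to the nearest 100 K.

12800 K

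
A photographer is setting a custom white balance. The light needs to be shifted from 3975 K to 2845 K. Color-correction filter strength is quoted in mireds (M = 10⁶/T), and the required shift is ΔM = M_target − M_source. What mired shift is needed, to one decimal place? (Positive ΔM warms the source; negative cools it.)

M_source = 10⁶/3975 = 251.572; M_target = 10⁶/2845 = 351.494.
ΔM = 351.494 − 251.572 = 99.922 → +99.9 mireds, a warming shift.

+99.9 mireds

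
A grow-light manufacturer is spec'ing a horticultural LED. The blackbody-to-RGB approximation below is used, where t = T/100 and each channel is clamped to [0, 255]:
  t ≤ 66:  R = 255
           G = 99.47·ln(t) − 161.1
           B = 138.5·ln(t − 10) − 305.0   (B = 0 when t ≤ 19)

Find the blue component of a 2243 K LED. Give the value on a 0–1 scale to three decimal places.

0.173

t = 2243/100 = 22.43; the t ≤ 66 branch applies.
B = 138.5·ln(22.43 − 10) − 305.0 = 138.5·ln 12.43 − 305.0 = 138.5·2.5201 − 305.0 = 44.036.
On a 0–1 scale: 44.036/255 = 0.1727 → 0.173.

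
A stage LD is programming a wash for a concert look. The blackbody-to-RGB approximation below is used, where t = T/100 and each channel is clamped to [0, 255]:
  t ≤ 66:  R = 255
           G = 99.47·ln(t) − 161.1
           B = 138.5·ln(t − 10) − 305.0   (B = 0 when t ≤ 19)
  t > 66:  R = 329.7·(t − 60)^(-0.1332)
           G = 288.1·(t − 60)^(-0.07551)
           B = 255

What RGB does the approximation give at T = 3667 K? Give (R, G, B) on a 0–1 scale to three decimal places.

t = 3667/100 = 36.67; the t ≤ 66 branch applies.
R = 255 by definition for t ≤ 66.
G = 99.47·ln 36.67 − 161.1 = 99.47·3.6020 − 161.1 = 197.187.
B = 138.5·ln(36.67 − 10) − 305.0 = 138.5·ln 26.67 − 305.0 = 138.5·3.2835 − 305.0 = 149.770.
Dividing each by 255: (1.0000, 0.7733, 0.5873) → (1.000, 0.773, 0.587).

(1.000, 0.773, 0.587)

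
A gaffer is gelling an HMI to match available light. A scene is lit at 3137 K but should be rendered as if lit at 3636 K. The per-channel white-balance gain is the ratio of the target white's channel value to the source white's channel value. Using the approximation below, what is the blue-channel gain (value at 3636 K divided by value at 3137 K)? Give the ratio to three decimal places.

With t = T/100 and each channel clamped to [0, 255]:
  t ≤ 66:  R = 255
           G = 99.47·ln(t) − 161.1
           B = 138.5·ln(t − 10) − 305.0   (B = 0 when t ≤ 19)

At 3137 K (t = 31.37):
  B = 138.5·ln(31.37 − 10) − 305.0 = 138.5·ln 21.37 − 305.0 = 138.5·3.0620 − 305.0 = 119.085.
At 3636 K (t = 36.36):
  B = 138.5·ln(36.36 − 10) − 305.0 = 138.5·ln 26.36 − 305.0 = 138.5·3.2718 − 305.0 = 148.151.
Gain = 148.151 / 119.085 = 1.2441 → 1.244.

1.244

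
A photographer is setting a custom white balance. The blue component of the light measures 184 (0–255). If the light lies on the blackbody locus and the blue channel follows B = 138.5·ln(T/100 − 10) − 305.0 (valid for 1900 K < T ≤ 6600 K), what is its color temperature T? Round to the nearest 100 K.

ln(t − 10) = (184 + 305.0) / 138.5 = 3.5307.
t − 10 = e^3.5307 = 34.147, so t = 44.147.
T = 100·t = 4415 K → 4400 K to the nearest 100 K.

4400 K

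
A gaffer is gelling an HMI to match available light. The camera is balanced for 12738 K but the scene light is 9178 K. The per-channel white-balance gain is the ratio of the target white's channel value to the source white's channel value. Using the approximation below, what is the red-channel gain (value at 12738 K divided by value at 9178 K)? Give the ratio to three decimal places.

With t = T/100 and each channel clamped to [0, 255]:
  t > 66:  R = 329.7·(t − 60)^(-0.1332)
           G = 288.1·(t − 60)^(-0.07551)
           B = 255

0.905

At 9178 K (t = 91.78):
  R = 329.7·(91.78 − 60)^(-0.1332) = 329.7·31.78^(-0.1332) = 329.7·0.63083 = 207.985.
At 12738 K (t = 127.38):
  R = 329.7·(127.38 − 60)^(-0.1332) = 329.7·67.38^(-0.1332) = 329.7·0.57074 = 188.174.
Gain = 188.174 / 207.985 = 0.9047 → 0.905.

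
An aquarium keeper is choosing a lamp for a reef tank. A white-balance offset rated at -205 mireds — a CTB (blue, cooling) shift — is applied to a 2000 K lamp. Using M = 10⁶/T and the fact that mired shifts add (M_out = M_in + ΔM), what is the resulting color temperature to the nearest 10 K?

3390 K

M_in = 10⁶/2000 = 500.00 mireds.
M_out = 500.00 + (-205) = 295.00 mireds.
T_out = 10⁶/295.00 = 3389.8 K → 3390 K.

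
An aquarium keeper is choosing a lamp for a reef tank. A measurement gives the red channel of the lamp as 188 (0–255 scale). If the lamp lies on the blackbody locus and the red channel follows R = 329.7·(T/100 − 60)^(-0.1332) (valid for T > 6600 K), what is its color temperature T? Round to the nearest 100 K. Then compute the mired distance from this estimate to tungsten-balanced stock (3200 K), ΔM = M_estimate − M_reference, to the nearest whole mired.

(t − 60)^(-0.1332) = 188/329.7 = 0.57022.
t − 60 = 0.57022^(1/-0.1332) = 0.57022^(-7.508) = 67.848, so t = 127.848.
T = 100·t = 12785 K → 12800 K to the nearest 100 K.
M_estimate = 10⁶/12800 = 78.12; M_reference = 10⁶/3200 = 312.50.
ΔM = 78.12 − 312.50 = -234.38 → -234 mireds.

-234 mireds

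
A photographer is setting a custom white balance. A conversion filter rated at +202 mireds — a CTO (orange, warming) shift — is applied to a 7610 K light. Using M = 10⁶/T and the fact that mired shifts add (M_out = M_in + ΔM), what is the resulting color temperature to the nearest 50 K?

M_in = 10⁶/7610 = 131.41 mireds.
M_out = 131.41 + (+202) = 333.41 mireds.
T_out = 10⁶/333.41 = 2999.3 K → 3000 K.

3000 K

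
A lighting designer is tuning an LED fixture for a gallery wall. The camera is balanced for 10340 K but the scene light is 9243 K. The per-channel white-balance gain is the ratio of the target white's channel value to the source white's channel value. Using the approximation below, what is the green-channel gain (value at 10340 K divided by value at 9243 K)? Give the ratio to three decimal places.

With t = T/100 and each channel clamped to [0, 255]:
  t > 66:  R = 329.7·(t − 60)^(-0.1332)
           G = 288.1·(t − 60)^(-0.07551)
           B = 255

0.978

At 9243 K (t = 92.43):
  G = 288.1·(92.43 − 60)^(-0.07551) = 288.1·32.43^(-0.07551) = 288.1·0.76897 = 221.540.
At 10340 K (t = 103.4):
  G = 288.1·(103.4 − 60)^(-0.07551) = 288.1·43.4^(-0.07551) = 288.1·0.75223 = 216.719.
Gain = 216.719 / 221.540 = 0.9782 → 0.978.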